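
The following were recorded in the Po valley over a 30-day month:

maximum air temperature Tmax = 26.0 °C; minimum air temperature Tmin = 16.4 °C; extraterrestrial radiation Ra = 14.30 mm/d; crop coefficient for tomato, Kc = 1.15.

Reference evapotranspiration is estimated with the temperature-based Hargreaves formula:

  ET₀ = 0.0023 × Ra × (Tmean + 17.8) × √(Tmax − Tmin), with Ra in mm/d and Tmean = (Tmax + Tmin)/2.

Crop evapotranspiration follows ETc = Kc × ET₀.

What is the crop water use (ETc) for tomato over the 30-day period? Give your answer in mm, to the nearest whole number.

137 mm

Tmean = (26.0 + 16.4)/2 = 21.20 °C
ET₀ = 0.0023 × 14.30 × (21.20 + 17.8) × √9.6 = 0.0023 × 14.30 × 39.00 × 3.0984 = 3.9743 mm/d
ETc = Kc × ET₀ = 1.15 × 3.9743 = 4.5704 mm/d
Over 30 days: 4.5704 × 30 = 137.112 mm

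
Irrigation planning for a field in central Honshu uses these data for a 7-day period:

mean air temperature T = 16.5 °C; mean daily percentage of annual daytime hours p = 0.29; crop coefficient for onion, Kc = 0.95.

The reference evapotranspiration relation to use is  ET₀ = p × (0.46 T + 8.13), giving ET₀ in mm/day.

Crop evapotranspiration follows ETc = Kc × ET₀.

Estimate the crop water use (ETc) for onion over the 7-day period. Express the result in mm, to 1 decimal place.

30.3 mm

ET₀ = 0.29 × (0.46 × 16.5 + 8.13) = 0.29 × 15.720 = 4.5588 mm/d
ETc = Kc × ET₀ = 0.95 × 4.5588 = 4.3309 mm/d
Over 7 days: 4.3309 × 7 = 30.316 mm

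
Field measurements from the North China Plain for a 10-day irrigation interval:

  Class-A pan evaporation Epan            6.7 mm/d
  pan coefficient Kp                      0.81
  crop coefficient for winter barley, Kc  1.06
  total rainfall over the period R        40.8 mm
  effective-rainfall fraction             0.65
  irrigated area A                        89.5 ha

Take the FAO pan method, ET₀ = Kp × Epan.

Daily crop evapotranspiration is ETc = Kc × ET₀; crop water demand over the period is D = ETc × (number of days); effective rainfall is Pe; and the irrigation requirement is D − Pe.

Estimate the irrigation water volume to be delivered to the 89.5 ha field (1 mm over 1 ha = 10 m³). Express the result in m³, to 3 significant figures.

ET₀ = 0.81 × 6.7 = 5.4270 mm/d
ETc = Kc × ET₀ = 1.06 × 5.4270 = 5.7526 mm/d
Crop demand D = ETc × 10 d = 5.7526 × 10 = 57.526 mm
Pe = 0.65 × 40.8 = 26.520 mm
D − Pe = 57.526 − 26.520 = 31.006 mm
Volume = 31.006 mm × 89.5 ha × 10 = 27750.4 m³

27800 m³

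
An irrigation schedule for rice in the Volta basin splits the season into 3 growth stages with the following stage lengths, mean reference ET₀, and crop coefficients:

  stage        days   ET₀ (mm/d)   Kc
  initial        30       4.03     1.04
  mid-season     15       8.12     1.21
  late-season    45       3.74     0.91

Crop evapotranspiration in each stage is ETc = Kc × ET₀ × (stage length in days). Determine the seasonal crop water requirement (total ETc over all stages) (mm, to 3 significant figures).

initial: 1.04 × 4.03 × 30 = 125.74 mm
mid-season: 1.21 × 8.12 × 15 = 147.38 mm
late-season: 0.91 × 3.74 × 45 = 153.15 mm
Seasonal total = 426.27 mm

426 mm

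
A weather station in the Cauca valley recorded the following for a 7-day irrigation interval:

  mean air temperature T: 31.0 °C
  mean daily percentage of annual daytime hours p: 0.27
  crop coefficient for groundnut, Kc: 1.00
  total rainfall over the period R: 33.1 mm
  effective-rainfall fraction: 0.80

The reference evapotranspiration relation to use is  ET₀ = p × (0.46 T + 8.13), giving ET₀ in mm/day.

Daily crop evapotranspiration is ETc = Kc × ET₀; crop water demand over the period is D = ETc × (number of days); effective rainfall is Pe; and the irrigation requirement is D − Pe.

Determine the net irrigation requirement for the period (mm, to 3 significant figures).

15.8 mm

ET₀ = 0.27 × (0.46 × 31.0 + 8.13) = 0.27 × 22.390 = 6.0453 mm/d
ETc = Kc × ET₀ = 1.00 × 6.0453 = 6.0453 mm/d
Crop demand D = ETc × 7 d = 6.0453 × 7 = 42.317 mm
Pe = 0.80 × 33.1 = 26.480 mm
D − Pe = 42.317 − 26.480 = 15.837 mm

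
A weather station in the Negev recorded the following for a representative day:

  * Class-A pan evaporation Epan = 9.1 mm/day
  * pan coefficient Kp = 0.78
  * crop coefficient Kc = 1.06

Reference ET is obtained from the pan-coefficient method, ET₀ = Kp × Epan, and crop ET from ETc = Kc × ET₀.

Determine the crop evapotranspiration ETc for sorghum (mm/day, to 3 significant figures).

ET₀ = 0.78 × 9.1 = 7.0980 mm/d
ETc = Kc × ET₀ = 1.06 × 7.0980 = 7.5239 mm/d

7.52 mm/day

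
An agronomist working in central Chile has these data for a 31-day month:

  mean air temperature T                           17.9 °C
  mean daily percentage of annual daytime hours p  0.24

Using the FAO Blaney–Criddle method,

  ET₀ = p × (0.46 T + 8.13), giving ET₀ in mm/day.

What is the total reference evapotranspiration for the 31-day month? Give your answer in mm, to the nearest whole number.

122 mm

ET₀ = 0.24 × (0.46 × 17.9 + 8.13) = 0.24 × 16.364 = 3.9274 mm/d
Monthly total = 3.9274 × 31 = 121.749 mm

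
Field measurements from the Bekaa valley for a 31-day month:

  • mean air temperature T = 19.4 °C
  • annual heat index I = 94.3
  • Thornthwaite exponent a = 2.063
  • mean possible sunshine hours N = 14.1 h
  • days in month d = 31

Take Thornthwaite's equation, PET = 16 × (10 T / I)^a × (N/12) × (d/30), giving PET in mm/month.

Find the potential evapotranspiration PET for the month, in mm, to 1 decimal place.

86.0 mm

10T/I = 10 × 19.4 / 94.3 = 2.0573
(10T/I)^a = 2.0573^2.063 = 4.4293
Uncorrected PET = 16 × 4.4293 = 70.869 mm
Correction = (N/12)(d/30) = (14.1/12)(31/30) = 1.2142
PET = 70.869 × 1.2142 = 86.049 mm/month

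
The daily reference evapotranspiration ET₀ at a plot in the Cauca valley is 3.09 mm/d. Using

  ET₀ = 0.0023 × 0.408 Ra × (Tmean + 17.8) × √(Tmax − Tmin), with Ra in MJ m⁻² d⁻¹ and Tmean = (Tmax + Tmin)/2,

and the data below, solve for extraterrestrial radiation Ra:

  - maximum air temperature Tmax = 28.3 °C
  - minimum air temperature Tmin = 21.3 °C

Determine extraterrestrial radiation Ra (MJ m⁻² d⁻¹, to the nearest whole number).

29 MJ m⁻² d⁻¹

Tmean = (28.3+21.3)/2 = 24.80 °C; ΔT = 7.0
Ra = ET₀ / [0.0023 × 0.408 × (Tmean+17.8) × √ΔT]
   = 3.09 / (0.0023 × 0.408 × 42.60 × 2.6458) = 29.215 MJ m⁻² d⁻¹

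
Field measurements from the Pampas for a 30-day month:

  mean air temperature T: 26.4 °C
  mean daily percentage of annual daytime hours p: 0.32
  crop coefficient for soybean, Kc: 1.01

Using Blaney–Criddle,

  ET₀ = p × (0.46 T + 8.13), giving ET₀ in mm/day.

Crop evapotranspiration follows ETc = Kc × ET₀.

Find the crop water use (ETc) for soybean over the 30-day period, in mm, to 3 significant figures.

197 mm

ET₀ = 0.32 × (0.46 × 26.4 + 8.13) = 0.32 × 20.274 = 6.4877 mm/d
ETc = Kc × ET₀ = 1.01 × 6.4877 = 6.5526 mm/d
Over 30 days: 6.5526 × 30 = 196.578 mm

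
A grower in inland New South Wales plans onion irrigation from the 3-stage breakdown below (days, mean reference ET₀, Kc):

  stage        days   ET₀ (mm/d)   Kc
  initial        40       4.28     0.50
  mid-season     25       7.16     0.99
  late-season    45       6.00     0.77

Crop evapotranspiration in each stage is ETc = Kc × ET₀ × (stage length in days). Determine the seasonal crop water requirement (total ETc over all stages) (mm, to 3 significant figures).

initial: 0.50 × 4.28 × 40 = 85.60 mm
mid-season: 0.99 × 7.16 × 25 = 177.21 mm
late-season: 0.77 × 6.00 × 45 = 207.90 mm
Seasonal total = 470.71 mm

471 mm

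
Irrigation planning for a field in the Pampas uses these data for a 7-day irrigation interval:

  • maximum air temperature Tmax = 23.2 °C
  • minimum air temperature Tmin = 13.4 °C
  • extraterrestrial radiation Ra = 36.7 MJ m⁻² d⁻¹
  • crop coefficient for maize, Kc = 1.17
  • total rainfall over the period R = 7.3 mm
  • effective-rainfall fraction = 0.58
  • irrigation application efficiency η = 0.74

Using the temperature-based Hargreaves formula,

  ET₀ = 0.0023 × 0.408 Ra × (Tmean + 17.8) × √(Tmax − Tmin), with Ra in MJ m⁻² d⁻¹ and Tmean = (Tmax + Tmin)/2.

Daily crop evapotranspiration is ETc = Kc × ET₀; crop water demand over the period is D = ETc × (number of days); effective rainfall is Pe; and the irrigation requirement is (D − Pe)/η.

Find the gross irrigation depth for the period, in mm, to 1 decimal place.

Tmean = (23.2 + 13.4)/2 = 18.30 °C
0.408 Ra = 0.408 × 36.7 = 14.9736 mm/d equivalent
ET₀ = 0.0023 × 14.9736 × (18.30 + 17.8) × √9.8 = 0.0023 × 14.9736 × 36.10 × 3.1305 = 3.8920 mm/d
ETc = Kc × ET₀ = 1.17 × 3.8920 = 4.5536 mm/d
Crop demand D = ETc × 7 d = 4.5536 × 7 = 31.875 mm
Pe = 0.58 × 7.3 = 4.234 mm
D − Pe = 31.875 − 4.234 = 27.641 mm
Gross irrigation = 27.641 / 0.74 = 37.353 mm

37.4 mm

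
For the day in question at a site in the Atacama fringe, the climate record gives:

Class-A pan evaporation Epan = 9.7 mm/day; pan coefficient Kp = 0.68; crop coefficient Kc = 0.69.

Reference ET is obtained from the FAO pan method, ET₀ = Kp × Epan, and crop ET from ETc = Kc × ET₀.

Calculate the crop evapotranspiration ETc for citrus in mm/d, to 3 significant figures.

4.55 mm/d

ET₀ = 0.68 × 9.7 = 6.5960 mm/d
ETc = Kc × ET₀ = 0.69 × 6.5960 = 4.5512 mm/d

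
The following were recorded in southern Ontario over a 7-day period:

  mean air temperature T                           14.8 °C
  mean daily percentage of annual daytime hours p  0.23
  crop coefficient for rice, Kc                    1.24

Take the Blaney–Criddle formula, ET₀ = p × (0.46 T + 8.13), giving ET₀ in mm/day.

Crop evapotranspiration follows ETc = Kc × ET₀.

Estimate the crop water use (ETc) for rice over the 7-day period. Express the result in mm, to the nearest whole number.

30 mm

ET₀ = 0.23 × (0.46 × 14.8 + 8.13) = 0.23 × 14.938 = 3.4357 mm/d
ETc = Kc × ET₀ = 1.24 × 3.4357 = 4.2603 mm/d
Over 7 days: 4.2603 × 7 = 29.822 mm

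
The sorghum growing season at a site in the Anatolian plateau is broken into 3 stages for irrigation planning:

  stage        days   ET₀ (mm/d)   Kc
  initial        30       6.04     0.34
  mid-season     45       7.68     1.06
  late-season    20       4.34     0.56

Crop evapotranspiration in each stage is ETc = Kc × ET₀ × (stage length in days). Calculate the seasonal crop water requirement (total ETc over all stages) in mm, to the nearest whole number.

477 mm

initial: 0.34 × 6.04 × 30 = 61.61 mm
mid-season: 1.06 × 7.68 × 45 = 366.34 mm
late-season: 0.56 × 4.34 × 20 = 48.61 mm
Seasonal total = 476.56 mm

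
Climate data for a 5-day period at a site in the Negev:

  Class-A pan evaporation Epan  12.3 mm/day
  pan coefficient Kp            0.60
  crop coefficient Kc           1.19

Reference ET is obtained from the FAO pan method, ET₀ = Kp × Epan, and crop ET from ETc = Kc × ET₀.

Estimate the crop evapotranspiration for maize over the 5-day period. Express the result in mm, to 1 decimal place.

ET₀ = 0.60 × 12.3 = 7.3800 mm/d
ETc = Kc × ET₀ = 1.19 × 7.3800 = 8.7822 mm/d
Over 5 days: 8.7822 × 5 = 43.911 mm

43.9 mm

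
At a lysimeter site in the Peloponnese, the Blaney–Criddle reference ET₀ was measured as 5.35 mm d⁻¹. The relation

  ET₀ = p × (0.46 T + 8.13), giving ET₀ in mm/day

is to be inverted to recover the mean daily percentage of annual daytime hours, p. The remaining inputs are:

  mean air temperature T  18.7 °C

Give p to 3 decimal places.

p = ET₀ / (0.46 T + 8.13) = 5.35 / (0.46 × 18.7 + 8.13) = 5.35 / 16.732 = 0.3197

0.320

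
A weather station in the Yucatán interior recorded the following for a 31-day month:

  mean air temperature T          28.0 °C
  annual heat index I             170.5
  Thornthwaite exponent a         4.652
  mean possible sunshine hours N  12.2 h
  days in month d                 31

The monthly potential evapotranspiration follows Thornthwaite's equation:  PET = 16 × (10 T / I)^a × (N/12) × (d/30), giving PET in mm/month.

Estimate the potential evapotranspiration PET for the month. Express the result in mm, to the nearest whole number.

169 mm

10T/I = 10 × 28.0 / 170.5 = 1.6422
(10T/I)^a = 1.6422^4.652 = 10.0499
Uncorrected PET = 16 × 10.0499 = 160.798 mm
Correction = (N/12)(d/30) = (12.2/12)(31/30) = 1.0506
PET = 160.798 × 1.0506 = 168.934 mm/month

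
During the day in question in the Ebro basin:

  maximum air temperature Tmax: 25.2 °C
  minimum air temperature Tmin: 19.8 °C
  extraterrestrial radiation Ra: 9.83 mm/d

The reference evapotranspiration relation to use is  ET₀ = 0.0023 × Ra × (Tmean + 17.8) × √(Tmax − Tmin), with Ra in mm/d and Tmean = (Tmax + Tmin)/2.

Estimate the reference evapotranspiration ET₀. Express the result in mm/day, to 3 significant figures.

2.12 mm/day

Tmean = (25.2 + 19.8)/2 = 22.50 °C
ET₀ = 0.0023 × 9.83 × (22.50 + 17.8) × √5.4 = 0.0023 × 9.83 × 40.30 × 2.3238 = 2.1173 mm/d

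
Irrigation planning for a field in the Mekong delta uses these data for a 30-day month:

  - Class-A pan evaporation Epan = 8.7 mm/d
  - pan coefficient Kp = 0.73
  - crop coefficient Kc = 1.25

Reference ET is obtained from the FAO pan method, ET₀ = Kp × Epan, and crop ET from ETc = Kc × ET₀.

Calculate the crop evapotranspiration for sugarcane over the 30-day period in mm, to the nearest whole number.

238 mm

ET₀ = 0.73 × 8.7 = 6.3510 mm/d
ETc = Kc × ET₀ = 1.25 × 6.3510 = 7.9388 mm/d
Over 30 days: 7.9388 × 30 = 238.164 mm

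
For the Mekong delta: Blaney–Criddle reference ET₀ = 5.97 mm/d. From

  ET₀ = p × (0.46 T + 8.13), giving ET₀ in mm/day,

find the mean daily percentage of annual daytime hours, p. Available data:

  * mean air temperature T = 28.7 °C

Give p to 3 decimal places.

0.280

p = ET₀ / (0.46 T + 8.13) = 5.97 / (0.46 × 28.7 + 8.13) = 5.97 / 21.332 = 0.2799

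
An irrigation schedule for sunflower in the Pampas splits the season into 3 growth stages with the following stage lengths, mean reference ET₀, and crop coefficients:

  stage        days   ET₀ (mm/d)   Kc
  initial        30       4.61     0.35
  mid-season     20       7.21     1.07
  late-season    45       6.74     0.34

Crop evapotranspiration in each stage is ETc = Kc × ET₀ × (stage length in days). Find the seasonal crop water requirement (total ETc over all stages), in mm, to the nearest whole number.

initial: 0.35 × 4.61 × 30 = 48.41 mm
mid-season: 1.07 × 7.21 × 20 = 154.29 mm
late-season: 0.34 × 6.74 × 45 = 103.12 mm
Seasonal total = 305.82 mm

306 mm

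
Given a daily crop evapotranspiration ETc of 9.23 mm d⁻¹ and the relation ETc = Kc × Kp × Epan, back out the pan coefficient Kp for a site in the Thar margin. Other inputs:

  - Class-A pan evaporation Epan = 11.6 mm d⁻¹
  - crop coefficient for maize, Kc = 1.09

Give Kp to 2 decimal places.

ETc = Kc × Kp × Epan  ⇒  Kp = ETc / (Kc × Epan)
Kp = 9.23 / (1.09 × 11.6) = 9.23 / 12.644 = 0.7300

0.73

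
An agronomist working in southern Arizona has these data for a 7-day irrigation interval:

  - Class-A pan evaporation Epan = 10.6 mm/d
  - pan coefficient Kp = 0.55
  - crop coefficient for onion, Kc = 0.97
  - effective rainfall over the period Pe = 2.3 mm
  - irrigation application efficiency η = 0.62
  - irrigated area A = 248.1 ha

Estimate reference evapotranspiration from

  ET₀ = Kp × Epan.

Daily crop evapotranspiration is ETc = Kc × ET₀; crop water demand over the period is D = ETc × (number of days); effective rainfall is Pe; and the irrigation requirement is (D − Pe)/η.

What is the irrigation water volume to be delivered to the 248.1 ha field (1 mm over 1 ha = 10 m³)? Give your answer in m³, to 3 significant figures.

149000 m³

ET₀ = 0.55 × 10.6 = 5.8300 mm/d
ETc = Kc × ET₀ = 0.97 × 5.8300 = 5.6551 mm/d
Crop demand D = ETc × 7 d = 5.6551 × 7 = 39.586 mm
D − Pe = 39.586 − 2.3 = 37.286 mm
Gross irrigation = 37.286 / 0.62 = 60.139 mm
Volume = 60.139 mm × 248.1 ha × 10 = 149204.9 m³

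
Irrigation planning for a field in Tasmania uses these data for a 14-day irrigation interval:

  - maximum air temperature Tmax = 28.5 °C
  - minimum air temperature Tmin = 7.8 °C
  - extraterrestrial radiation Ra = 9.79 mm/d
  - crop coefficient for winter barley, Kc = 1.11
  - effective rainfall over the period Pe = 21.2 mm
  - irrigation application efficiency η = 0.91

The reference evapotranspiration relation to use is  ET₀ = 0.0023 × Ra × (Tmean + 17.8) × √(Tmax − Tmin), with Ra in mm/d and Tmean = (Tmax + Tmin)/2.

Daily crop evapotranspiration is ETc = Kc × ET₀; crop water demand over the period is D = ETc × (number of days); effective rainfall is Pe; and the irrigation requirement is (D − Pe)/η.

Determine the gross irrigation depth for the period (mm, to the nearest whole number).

Tmean = (28.5 + 7.8)/2 = 18.15 °C
ET₀ = 0.0023 × 9.79 × (18.15 + 17.8) × √20.7 = 0.0023 × 9.79 × 35.95 × 4.5497 = 3.6829 mm/d
ETc = Kc × ET₀ = 1.11 × 3.6829 = 4.0880 mm/d
Crop demand D = ETc × 14 d = 4.0880 × 14 = 57.232 mm
D − Pe = 57.232 − 21.2 = 36.032 mm
Gross irrigation = 36.032 / 0.91 = 39.596 mm

40 mm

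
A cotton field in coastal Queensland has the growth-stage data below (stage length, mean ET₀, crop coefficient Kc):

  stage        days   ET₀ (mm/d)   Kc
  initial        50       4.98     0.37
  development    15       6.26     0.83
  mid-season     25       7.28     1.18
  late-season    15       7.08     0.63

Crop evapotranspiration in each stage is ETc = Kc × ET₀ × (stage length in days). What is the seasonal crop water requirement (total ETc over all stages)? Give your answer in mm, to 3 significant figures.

452 mm

initial: 0.37 × 4.98 × 50 = 92.13 mm
development: 0.83 × 6.26 × 15 = 77.94 mm
mid-season: 1.18 × 7.28 × 25 = 214.76 mm
late-season: 0.63 × 7.08 × 15 = 66.91 mm
Seasonal total = 451.74 mm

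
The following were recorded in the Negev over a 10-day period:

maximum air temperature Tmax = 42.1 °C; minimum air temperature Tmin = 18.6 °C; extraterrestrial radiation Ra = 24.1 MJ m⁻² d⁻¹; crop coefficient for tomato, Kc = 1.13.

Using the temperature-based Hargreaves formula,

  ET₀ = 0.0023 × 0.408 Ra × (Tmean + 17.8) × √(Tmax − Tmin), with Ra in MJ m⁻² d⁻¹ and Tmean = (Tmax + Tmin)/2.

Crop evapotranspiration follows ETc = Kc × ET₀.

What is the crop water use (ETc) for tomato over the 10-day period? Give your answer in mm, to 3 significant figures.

Tmean = (42.1 + 18.6)/2 = 30.35 °C
0.408 Ra = 0.408 × 24.1 = 9.8328 mm/d equivalent
ET₀ = 0.0023 × 9.8328 × (30.35 + 17.8) × √23.5 = 0.0023 × 9.8328 × 48.15 × 4.8477 = 5.2788 mm/d
ETc = Kc × ET₀ = 1.13 × 5.2788 = 5.9650 mm/d
Over 10 days: 5.9650 × 10 = 59.650 mm

59.7 mm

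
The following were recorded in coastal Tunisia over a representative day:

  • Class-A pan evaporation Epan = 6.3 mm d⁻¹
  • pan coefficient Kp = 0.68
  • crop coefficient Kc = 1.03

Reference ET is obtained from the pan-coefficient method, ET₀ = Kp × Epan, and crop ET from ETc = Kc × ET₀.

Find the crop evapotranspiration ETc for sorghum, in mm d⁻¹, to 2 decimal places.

4.41 mm d⁻¹

ET₀ = 0.68 × 6.3 = 4.2840 mm/d
ETc = Kc × ET₀ = 1.03 × 4.2840 = 4.4125 mm/d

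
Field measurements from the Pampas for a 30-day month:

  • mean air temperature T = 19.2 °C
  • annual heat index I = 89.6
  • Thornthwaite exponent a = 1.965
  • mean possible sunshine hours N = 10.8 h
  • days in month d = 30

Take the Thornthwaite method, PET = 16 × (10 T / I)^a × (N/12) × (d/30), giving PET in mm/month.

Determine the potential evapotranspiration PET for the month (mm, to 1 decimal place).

10T/I = 10 × 19.2 / 89.6 = 2.1429
(10T/I)^a = 2.1429^1.965 = 4.4711
Uncorrected PET = 16 × 4.4711 = 71.538 mm
Correction = (N/12)(d/30) = (10.8/12)(30/30) = 0.9000
PET = 71.538 × 0.9000 = 64.384 mm/month

64.4 mm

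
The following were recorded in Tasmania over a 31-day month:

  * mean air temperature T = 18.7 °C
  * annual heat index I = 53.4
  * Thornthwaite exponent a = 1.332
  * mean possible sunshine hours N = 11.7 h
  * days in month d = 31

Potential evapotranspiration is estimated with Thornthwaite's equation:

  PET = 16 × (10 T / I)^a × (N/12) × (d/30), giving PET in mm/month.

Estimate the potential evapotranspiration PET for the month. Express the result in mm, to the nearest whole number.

10T/I = 10 × 18.7 / 53.4 = 3.5019
(10T/I)^a = 3.5019^1.332 = 5.3090
Uncorrected PET = 16 × 5.3090 = 84.944 mm
Correction = (N/12)(d/30) = (11.7/12)(31/30) = 1.0075
PET = 84.944 × 1.0075 = 85.581 mm/month

86 mm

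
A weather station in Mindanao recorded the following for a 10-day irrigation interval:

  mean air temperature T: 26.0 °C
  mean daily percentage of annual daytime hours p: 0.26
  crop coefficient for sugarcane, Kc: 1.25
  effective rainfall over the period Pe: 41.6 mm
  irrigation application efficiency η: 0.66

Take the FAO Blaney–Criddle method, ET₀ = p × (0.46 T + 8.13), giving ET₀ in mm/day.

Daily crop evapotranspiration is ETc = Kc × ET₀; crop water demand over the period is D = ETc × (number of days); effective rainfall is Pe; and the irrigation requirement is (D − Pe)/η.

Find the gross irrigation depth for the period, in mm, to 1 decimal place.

35.9 mm

ET₀ = 0.26 × (0.46 × 26.0 + 8.13) = 0.26 × 20.090 = 5.2234 mm/d
ETc = Kc × ET₀ = 1.25 × 5.2234 = 6.5293 mm/d
Crop demand D = ETc × 10 d = 6.5293 × 10 = 65.293 mm
D − Pe = 65.293 − 41.6 = 23.693 mm
Gross irrigation = 23.693 / 0.66 = 35.898 mm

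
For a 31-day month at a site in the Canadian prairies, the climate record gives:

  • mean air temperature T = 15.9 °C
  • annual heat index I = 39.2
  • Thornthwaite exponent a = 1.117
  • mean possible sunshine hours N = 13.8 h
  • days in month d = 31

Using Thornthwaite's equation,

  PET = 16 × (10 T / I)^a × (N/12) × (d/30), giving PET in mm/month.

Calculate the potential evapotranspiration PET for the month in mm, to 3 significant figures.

10T/I = 10 × 15.9 / 39.2 = 4.0561
(10T/I)^a = 4.0561^1.117 = 4.7781
Uncorrected PET = 16 × 4.7781 = 76.450 mm
Correction = (N/12)(d/30) = (13.8/12)(31/30) = 1.1883
PET = 76.450 × 1.1883 = 90.846 mm/month

90.8 mm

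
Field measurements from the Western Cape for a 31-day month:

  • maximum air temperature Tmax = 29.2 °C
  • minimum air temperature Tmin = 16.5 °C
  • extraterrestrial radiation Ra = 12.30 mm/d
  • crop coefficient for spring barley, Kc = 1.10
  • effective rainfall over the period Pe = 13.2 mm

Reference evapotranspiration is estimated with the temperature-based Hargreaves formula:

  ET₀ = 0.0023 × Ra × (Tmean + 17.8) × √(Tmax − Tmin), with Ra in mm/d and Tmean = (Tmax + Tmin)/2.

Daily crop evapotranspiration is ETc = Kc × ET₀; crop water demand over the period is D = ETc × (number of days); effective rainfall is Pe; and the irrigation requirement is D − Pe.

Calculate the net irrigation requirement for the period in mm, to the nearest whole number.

Tmean = (29.2 + 16.5)/2 = 22.85 °C
ET₀ = 0.0023 × 12.30 × (22.85 + 17.8) × √12.7 = 0.0023 × 12.30 × 40.65 × 3.5637 = 4.0982 mm/d
ETc = Kc × ET₀ = 1.10 × 4.0982 = 4.5080 mm/d
Crop demand D = ETc × 31 d = 4.5080 × 31 = 139.748 mm
D − Pe = 139.748 − 13.2 = 126.548 mm

127 mm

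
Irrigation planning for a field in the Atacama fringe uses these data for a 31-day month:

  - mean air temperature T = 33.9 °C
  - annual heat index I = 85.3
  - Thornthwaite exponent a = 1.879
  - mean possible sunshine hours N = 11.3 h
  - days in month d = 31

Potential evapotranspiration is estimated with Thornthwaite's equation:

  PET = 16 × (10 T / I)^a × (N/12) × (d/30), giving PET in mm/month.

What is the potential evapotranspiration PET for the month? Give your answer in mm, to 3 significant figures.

208 mm

10T/I = 10 × 33.9 / 85.3 = 3.9742
(10T/I)^a = 3.9742^1.879 = 13.3657
Uncorrected PET = 16 × 13.3657 = 213.851 mm
Correction = (N/12)(d/30) = (11.3/12)(31/30) = 0.9731
PET = 213.851 × 0.9731 = 208.098 mm/month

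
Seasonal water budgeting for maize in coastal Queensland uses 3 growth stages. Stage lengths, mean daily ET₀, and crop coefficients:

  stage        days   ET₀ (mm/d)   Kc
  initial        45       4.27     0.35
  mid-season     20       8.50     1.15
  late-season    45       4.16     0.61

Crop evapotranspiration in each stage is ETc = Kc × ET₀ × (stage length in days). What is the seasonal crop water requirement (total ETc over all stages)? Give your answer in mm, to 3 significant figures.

377 mm

initial: 0.35 × 4.27 × 45 = 67.25 mm
mid-season: 1.15 × 8.50 × 20 = 195.50 mm
late-season: 0.61 × 4.16 × 45 = 114.19 mm
Seasonal total = 376.94 mm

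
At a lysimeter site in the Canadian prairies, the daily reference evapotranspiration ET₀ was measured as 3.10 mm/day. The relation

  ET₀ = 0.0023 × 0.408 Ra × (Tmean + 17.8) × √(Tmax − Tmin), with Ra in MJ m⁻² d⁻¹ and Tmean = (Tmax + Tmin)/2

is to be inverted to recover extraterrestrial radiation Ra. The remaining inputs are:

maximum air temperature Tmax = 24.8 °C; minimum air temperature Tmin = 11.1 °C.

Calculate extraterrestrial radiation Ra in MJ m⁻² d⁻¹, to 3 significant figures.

Tmean = (24.8+11.1)/2 = 17.95 °C; ΔT = 13.7
Ra = ET₀ / [0.0023 × 0.408 × (Tmean+17.8) × √ΔT]
   = 3.10 / (0.0023 × 0.408 × 35.75 × 3.7014) = 24.965 MJ m⁻² d⁻¹

25.0 MJ m⁻² d⁻¹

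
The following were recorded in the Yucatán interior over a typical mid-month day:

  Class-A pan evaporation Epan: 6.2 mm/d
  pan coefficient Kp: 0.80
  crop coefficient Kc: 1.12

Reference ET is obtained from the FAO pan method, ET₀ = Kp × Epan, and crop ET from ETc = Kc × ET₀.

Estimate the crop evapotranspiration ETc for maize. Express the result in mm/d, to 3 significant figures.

5.56 mm/d

ET₀ = 0.80 × 6.2 = 4.9600 mm/d
ETc = Kc × ET₀ = 1.12 × 4.9600 = 5.5552 mm/d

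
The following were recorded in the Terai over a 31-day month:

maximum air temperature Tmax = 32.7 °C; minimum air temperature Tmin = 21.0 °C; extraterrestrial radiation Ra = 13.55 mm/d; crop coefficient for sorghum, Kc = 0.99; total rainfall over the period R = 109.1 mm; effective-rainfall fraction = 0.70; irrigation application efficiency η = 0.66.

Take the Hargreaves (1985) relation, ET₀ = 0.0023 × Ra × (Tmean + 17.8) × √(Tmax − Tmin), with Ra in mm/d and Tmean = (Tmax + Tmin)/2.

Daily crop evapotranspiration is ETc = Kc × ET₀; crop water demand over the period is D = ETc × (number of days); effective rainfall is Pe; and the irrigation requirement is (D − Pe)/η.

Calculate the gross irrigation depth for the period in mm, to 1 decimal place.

105.6 mm

Tmean = (32.7 + 21.0)/2 = 26.85 °C
ET₀ = 0.0023 × 13.55 × (26.85 + 17.8) × √11.7 = 0.0023 × 13.55 × 44.65 × 3.4205 = 4.7597 mm/d
ETc = Kc × ET₀ = 0.99 × 4.7597 = 4.7121 mm/d
Crop demand D = ETc × 31 d = 4.7121 × 31 = 146.075 mm
Pe = 0.70 × 109.1 = 76.370 mm
D − Pe = 146.075 − 76.370 = 69.705 mm
Gross irrigation = 69.705 / 0.66 = 105.614 mm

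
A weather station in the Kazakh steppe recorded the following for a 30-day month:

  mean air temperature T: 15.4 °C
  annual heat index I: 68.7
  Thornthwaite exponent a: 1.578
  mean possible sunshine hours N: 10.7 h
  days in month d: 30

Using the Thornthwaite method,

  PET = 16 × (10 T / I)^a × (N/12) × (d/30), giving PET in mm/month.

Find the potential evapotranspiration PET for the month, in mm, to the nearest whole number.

51 mm

10T/I = 10 × 15.4 / 68.7 = 2.2416
(10T/I)^a = 2.2416^1.578 = 3.5742
Uncorrected PET = 16 × 3.5742 = 57.187 mm
Correction = (N/12)(d/30) = (10.7/12)(30/30) = 0.8917
PET = 57.187 × 0.8917 = 50.994 mm/month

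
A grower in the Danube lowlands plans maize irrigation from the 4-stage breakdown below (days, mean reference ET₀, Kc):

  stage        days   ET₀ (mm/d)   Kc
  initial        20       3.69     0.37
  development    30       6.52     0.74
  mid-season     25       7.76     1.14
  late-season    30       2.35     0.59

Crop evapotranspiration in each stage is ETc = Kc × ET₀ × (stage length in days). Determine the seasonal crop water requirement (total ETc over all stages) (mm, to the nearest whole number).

435 mm

initial: 0.37 × 3.69 × 20 = 27.31 mm
development: 0.74 × 6.52 × 30 = 144.74 mm
mid-season: 1.14 × 7.76 × 25 = 221.16 mm
late-season: 0.59 × 2.35 × 30 = 41.60 mm
Seasonal total = 434.81 mm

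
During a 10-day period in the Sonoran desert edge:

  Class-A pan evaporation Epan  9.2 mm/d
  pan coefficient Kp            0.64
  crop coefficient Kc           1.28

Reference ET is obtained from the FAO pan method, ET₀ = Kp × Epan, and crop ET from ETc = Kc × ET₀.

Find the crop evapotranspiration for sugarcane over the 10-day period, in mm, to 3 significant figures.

75.4 mm

ET₀ = 0.64 × 9.2 = 5.8880 mm/d
ETc = Kc × ET₀ = 1.28 × 5.8880 = 7.5366 mm/d
Over 10 days: 7.5366 × 10 = 75.366 mm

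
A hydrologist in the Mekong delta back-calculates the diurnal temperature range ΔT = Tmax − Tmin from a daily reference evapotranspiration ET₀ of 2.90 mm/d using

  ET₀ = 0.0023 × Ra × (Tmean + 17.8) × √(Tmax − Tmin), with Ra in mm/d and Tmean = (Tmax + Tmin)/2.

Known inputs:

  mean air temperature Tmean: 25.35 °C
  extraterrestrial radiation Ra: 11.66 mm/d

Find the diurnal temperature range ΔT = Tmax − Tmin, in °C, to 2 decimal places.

√ΔT = ET₀ / [0.0023 × Ra × (Tmean+17.8)] = 2.90 / (0.0023 × 11.66 × 43.15) = 2.5061
ΔT = 2.5061² = 6.281 °C

6.28 °C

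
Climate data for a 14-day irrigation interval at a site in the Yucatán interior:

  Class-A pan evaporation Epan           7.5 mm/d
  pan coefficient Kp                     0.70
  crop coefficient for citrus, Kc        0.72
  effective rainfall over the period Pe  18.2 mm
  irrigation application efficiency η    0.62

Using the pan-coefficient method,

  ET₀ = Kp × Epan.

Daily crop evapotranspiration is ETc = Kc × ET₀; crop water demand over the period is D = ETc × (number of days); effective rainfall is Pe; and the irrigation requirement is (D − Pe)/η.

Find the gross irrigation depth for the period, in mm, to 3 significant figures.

ET₀ = 0.70 × 7.5 = 5.2500 mm/d
ETc = Kc × ET₀ = 0.72 × 5.2500 = 3.7800 mm/d
Crop demand D = ETc × 14 d = 3.7800 × 14 = 52.920 mm
D − Pe = 52.920 − 18.2 = 34.720 mm
Gross irrigation = 34.720 / 0.62 = 56.000 mm

56.0 mm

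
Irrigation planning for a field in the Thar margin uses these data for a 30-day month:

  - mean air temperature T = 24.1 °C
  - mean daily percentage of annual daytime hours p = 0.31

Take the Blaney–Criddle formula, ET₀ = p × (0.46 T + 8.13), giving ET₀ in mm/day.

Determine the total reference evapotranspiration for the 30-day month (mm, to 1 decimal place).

ET₀ = 0.31 × (0.46 × 24.1 + 8.13) = 0.31 × 19.216 = 5.9570 mm/d
Monthly total = 5.9570 × 30 = 178.710 mm

178.7 mm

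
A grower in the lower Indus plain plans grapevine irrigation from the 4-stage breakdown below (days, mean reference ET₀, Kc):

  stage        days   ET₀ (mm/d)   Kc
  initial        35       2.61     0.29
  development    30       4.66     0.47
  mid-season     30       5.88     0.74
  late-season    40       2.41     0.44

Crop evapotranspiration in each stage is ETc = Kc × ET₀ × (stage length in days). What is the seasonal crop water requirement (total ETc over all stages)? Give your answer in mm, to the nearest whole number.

initial: 0.29 × 2.61 × 35 = 26.49 mm
development: 0.47 × 4.66 × 30 = 65.71 mm
mid-season: 0.74 × 5.88 × 30 = 130.54 mm
late-season: 0.44 × 2.41 × 40 = 42.42 mm
Seasonal total = 265.16 mm

265 mm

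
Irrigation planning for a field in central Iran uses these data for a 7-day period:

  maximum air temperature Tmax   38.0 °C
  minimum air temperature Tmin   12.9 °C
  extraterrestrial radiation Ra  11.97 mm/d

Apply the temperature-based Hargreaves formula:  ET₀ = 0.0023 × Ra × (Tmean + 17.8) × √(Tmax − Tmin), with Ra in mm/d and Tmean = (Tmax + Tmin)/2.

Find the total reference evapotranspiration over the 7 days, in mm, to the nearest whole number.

Tmean = (38.0 + 12.9)/2 = 25.45 °C
ET₀ = 0.0023 × 11.97 × (25.45 + 17.8) × √25.1 = 0.0023 × 11.97 × 43.25 × 5.0100 = 5.9655 mm/d
Over 7 days: 5.9655 × 7 = 41.759 mm

42 mm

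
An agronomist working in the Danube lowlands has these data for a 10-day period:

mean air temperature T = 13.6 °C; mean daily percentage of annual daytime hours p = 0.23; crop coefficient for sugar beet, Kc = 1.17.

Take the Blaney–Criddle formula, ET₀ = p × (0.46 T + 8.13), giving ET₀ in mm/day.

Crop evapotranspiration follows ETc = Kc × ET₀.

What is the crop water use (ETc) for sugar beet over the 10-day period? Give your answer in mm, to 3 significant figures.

38.7 mm

ET₀ = 0.23 × (0.46 × 13.6 + 8.13) = 0.23 × 14.386 = 3.3088 mm/d
ETc = Kc × ET₀ = 1.17 × 3.3088 = 3.8713 mm/d
Over 10 days: 3.8713 × 10 = 38.713 mm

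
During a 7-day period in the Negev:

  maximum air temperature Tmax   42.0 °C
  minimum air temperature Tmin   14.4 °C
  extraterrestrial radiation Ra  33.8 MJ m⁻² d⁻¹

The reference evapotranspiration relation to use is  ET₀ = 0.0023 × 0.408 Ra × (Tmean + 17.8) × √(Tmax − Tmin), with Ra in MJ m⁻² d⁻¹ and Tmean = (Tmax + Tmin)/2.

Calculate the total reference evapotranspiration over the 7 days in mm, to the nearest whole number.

54 mm

Tmean = (42.0 + 14.4)/2 = 28.20 °C
0.408 Ra = 0.408 × 33.8 = 13.7904 mm/d equivalent
ET₀ = 0.0023 × 13.7904 × (28.20 + 17.8) × √27.6 = 0.0023 × 13.7904 × 46.00 × 5.2536 = 7.6651 mm/d
Over 7 days: 7.6651 × 7 = 53.656 mm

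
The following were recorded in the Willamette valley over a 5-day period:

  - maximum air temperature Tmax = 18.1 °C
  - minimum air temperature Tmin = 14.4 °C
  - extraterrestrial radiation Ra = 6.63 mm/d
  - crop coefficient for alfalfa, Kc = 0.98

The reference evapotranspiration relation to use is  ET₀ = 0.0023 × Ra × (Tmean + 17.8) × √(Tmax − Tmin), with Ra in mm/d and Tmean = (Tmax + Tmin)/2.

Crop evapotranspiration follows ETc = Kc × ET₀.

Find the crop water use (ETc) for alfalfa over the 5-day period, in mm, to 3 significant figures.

Tmean = (18.1 + 14.4)/2 = 16.25 °C
ET₀ = 0.0023 × 6.63 × (16.25 + 17.8) × √3.7 = 0.0023 × 6.63 × 34.05 × 1.9235 = 0.9987 mm/d
ETc = Kc × ET₀ = 0.98 × 0.9987 = 0.9787 mm/d
Over 5 days: 0.9787 × 5 = 4.894 mm

4.89 mm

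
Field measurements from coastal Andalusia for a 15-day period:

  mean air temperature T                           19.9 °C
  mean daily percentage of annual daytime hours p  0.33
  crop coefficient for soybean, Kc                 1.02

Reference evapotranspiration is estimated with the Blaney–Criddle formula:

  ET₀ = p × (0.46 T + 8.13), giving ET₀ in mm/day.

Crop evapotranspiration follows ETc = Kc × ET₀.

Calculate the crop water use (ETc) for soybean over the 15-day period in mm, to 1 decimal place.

87.3 mm

ET₀ = 0.33 × (0.46 × 19.9 + 8.13) = 0.33 × 17.284 = 5.7037 mm/d
ETc = Kc × ET₀ = 1.02 × 5.7037 = 5.8178 mm/d
Over 15 days: 5.8178 × 15 = 87.267 mm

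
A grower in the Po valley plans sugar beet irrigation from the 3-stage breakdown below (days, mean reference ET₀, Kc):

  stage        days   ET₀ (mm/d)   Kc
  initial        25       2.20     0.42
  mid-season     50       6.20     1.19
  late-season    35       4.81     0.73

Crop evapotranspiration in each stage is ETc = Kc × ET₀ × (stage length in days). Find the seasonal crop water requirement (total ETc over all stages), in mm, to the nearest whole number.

initial: 0.42 × 2.20 × 25 = 23.10 mm
mid-season: 1.19 × 6.20 × 50 = 368.90 mm
late-season: 0.73 × 4.81 × 35 = 122.90 mm
Seasonal total = 514.90 mm

515 mm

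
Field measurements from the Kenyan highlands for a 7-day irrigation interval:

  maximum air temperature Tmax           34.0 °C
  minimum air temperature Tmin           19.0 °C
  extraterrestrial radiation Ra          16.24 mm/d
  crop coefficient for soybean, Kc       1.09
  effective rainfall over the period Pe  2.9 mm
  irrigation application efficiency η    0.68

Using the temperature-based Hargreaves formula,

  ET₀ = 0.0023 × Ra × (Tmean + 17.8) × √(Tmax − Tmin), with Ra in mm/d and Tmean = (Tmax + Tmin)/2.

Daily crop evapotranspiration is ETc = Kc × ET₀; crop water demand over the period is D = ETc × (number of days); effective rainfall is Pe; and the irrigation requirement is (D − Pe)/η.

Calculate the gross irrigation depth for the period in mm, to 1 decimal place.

Tmean = (34.0 + 19.0)/2 = 26.50 °C
ET₀ = 0.0023 × 16.24 × (26.50 + 17.8) × √15.0 = 0.0023 × 16.24 × 44.30 × 3.8730 = 6.4086 mm/d
ETc = Kc × ET₀ = 1.09 × 6.4086 = 6.9854 mm/d
Crop demand D = ETc × 7 d = 6.9854 × 7 = 48.898 mm
D − Pe = 48.898 − 2.9 = 45.998 mm
Gross irrigation = 45.998 / 0.68 = 67.644 mm

67.6 mm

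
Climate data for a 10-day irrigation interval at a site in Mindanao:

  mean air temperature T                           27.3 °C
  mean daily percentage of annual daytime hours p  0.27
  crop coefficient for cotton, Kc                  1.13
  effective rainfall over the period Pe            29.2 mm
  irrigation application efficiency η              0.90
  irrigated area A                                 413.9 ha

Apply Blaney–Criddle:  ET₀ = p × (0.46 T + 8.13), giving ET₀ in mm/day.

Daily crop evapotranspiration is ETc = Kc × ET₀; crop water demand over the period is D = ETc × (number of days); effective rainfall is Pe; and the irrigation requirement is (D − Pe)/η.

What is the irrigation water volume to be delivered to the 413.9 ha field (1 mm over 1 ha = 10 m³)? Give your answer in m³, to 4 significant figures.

156000 m³

ET₀ = 0.27 × (0.46 × 27.3 + 8.13) = 0.27 × 20.688 = 5.5858 mm/d
ETc = Kc × ET₀ = 1.13 × 5.5858 = 6.3120 mm/d
Crop demand D = ETc × 10 d = 6.3120 × 10 = 63.120 mm
D − Pe = 63.120 − 29.2 = 33.920 mm
Gross irrigation = 33.920 / 0.90 = 37.689 mm
Volume = 37.689 mm × 413.9 ha × 10 = 155994.8 m³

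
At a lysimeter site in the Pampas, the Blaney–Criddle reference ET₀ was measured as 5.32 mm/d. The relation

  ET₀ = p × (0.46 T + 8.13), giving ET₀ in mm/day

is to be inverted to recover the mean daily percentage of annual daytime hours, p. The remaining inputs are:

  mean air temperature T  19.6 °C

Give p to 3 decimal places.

p = ET₀ / (0.46 T + 8.13) = 5.32 / (0.46 × 19.6 + 8.13) = 5.32 / 17.146 = 0.3103

0.310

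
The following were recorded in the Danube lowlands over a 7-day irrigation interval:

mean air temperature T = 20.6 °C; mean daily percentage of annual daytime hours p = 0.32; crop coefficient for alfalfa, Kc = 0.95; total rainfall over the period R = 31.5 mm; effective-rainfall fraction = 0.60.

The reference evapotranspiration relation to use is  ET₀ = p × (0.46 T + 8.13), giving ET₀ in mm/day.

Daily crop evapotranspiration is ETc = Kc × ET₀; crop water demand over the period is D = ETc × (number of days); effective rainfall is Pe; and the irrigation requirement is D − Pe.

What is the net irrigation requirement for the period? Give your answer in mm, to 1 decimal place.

18.6 mm

ET₀ = 0.32 × (0.46 × 20.6 + 8.13) = 0.32 × 17.606 = 5.6339 mm/d
ETc = Kc × ET₀ = 0.95 × 5.6339 = 5.3522 mm/d
Crop demand D = ETc × 7 d = 5.3522 × 7 = 37.465 mm
Pe = 0.60 × 31.5 = 18.900 mm
D − Pe = 37.465 − 18.900 = 18.565 mm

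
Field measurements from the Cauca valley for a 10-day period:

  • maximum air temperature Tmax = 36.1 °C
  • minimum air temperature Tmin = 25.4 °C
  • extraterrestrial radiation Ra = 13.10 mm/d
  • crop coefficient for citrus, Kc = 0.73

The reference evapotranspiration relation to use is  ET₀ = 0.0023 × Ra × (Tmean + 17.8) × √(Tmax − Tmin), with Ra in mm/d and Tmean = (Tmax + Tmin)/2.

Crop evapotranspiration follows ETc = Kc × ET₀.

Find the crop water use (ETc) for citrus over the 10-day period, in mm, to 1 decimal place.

34.9 mm

Tmean = (36.1 + 25.4)/2 = 30.75 °C
ET₀ = 0.0023 × 13.10 × (30.75 + 17.8) × √10.7 = 0.0023 × 13.10 × 48.55 × 3.2711 = 4.7850 mm/d
ETc = Kc × ET₀ = 0.73 × 4.7850 = 3.4931 mm/d
Over 10 days: 3.4931 × 10 = 34.931 mm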